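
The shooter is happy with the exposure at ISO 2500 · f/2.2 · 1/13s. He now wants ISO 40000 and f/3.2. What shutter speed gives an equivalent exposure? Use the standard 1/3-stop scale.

ISO: 2500 → 3200 → 4000 → 5000 → 6400 → 8000 → 10000 → 12800 → 16000 → 20000 → 25600 → 32000 → 40000 — 4 stops raised (brighter).
Aperture: f/2.2 → f/2.5 → f/2.8 → f/3.2 — 1 stop smaller aperture (darker).
Net change so far: 3 stops brighter. Offset with the shutter speed: 1/13 → 1/15 → 1/20 → 1/25 → 1/30 → 1/40 → 1/50 → 1/60 → 1/80 → 1/100.

1/100s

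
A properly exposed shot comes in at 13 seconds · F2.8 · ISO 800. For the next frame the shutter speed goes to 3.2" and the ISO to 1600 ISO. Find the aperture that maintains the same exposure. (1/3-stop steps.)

f/2

Shutter speed: 13 → 10 → 8 → 6 → 5 → 4 → 3.2 — 2 stops shorter (darker).
ISO: 800 → 1000 → 1250 → 1600 — 1 stop higher (brighter).
Net change so far: 1 stop darker. Offset with the aperture: f/2.8 → f/2.5 → f/2.2 → f/2.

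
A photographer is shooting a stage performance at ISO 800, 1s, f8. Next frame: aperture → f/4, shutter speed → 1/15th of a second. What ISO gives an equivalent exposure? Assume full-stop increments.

Aperture: f/8 → f/5.6 → f/4 — 2 stops larger aperture (brighter).
Shutter speed: 1 → 1/2 → 1/4 → 1/8 → 1/15 — 4 stops faster (darker).
Net change so far: 2 stops darker. Offset with the ISO: 800 → 1600 → 3200.

ISO 3200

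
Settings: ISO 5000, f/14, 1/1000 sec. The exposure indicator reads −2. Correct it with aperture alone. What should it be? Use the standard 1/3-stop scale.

Underexposed by 2 stops → need 2 stops brighter.
Aperture: f/14 → f/13 → f/11 → f/10 → f/9 → f/8 → f/7.1.

f/7.1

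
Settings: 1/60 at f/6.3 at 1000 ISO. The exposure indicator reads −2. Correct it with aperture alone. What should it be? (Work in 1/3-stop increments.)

Underexposed by 2 stops → need 2 stops brighter.
Aperture: f/6.3 → f/5.6 → f/5 → f/4.5 → f/4 → f/3.5 → f/3.2.

f/3.2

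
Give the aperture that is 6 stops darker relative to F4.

Aperture: f/4 → f/5.6 → f/8 → f/11 → f/16 → f/22 → f/32 — 6 stops stopped down (darker).

f/32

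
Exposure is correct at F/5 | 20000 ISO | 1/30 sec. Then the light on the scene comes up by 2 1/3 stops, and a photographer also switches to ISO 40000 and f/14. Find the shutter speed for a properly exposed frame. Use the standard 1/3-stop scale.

1/40s

Scene light: 2 1/3 stops brighter.
ISO: 20000 → 25600 → 32000 → 40000 — 1 stop raised (brighter).
Aperture: f/5 → f/5.6 → f/6.3 → f/7.1 → f/8 → f/9 → f/10 → f/11 → f/13 → f/14 — 3 stops smaller aperture (darker).
Net so far: 1/3 stop brighter. Shutter speed: 1/30 → 1/40.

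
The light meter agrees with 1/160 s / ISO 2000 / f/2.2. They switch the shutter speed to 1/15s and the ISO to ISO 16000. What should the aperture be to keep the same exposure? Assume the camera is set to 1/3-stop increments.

f/20

Shutter speed: 1/160 → 1/125 → 1/100 → 1/80 → 1/60 → 1/50 → 1/40 → 1/30 → 1/25 → 1/20 → 1/15 — 3 1/3 stops slower (brighter).
ISO: 2000 → 2500 → 3200 → 4000 → 5000 → 6400 → 8000 → 10000 → 12800 → 16000 — 3 stops higher (brighter).
Net change so far: 6 1/3 stops brighter. Offset with the aperture: f/2.2 → f/2.5 → f/2.8 → f/3.2 → f/3.5 → f/4 → f/4.5 → f/5 → f/5.6 → f/6.3 → f/7.1 → f/8 → f/9 → f/10 → f/11 → f/13 → f/14 → f/16 → f/18 → f/20.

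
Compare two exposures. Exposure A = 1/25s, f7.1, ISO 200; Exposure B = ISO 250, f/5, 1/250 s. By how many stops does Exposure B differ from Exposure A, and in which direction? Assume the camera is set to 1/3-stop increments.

Aperture: f/7.1 → f/6.3 → f/5.6 → f/5 — 1 stop opened up (brighter).
Shutter speed: 1/25 → 1/30 → 1/40 → 1/50 → 1/60 → 1/80 → 1/100 → 1/125 → 1/160 → 1/200 → 1/250 — 3 1/3 stops faster (darker).
ISO: 200 → 250 — 1/3 stop higher (brighter).
Net: +1 −3 1/3 +1/3 = −2 stops.

2 stops darker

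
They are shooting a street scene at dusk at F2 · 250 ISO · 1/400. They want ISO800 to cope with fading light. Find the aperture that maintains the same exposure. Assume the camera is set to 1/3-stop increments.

f/3.5

ISO: 250 → 320 → 400 → 500 → 640 → 800 — 1 2/3 stops higher (brighter).
Need 1 2/3 stops darker from the aperture: f/2 → f/2.2 → f/2.5 → f/2.8 → f/3.2 → f/3.5.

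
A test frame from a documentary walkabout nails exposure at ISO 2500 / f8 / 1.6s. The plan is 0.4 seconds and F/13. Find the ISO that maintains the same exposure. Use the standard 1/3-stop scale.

Shutter speed: 1.6 → 1.3 → 1 → 0.8 → 0.6 → 0.5 → 0.4 — 2 stops shorter (darker).
Aperture: f/8 → f/9 → f/10 → f/11 → f/13 — 1 1/3 stops stopped down (darker).
Net change so far: 3 1/3 stops darker. Offset with the ISO: 2500 → 3200 → 4000 → 5000 → 6400 → 8000 → 10000 → 12800 → 16000 → 20000 → 25600.

ISO 25600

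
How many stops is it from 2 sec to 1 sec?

2 → 1 — count the steps: 1 stop.

1 stop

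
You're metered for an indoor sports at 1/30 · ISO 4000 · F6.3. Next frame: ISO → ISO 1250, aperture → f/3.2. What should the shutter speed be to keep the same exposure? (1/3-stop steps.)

1/40s

ISO: 4000 → 3200 → 2500 → 2000 → 1600 → 1250 — 1 2/3 stops dropped (darker).
Aperture: f/6.3 → f/5.6 → f/5 → f/4.5 → f/4 → f/3.5 → f/3.2 — 2 stops larger aperture (brighter).
Net change so far: 1/3 stop brighter. Offset with the shutter speed: 1/30 → 1/40.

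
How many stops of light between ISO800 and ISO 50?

4 stops

800 → 400 → 200 → 100 → 50 — count the steps: 4 stops.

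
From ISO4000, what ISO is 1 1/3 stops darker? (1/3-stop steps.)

ISO 1600

ISO: 4000 → 3200 → 2500 → 2000 → 1600 — 1 1/3 stops dropped (darker).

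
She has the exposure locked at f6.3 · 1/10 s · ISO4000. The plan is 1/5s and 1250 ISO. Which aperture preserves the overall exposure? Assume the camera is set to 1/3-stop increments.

f/5

Shutter speed: 1/10 → 1/8 → 1/6 → 1/5 — 1 stop slower (brighter).
ISO: 4000 → 3200 → 2500 → 2000 → 1600 → 1250 — 1 2/3 stops lower (darker).
Net change so far: 2/3 stop darker. Offset with the aperture: f/6.3 → f/5.6 → f/5.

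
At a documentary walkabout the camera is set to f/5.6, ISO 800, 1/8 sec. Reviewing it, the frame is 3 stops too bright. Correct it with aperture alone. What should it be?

f/16

Overexposed by 3 stops → need 3 stops darker.
Aperture: f/5.6 → f/8 → f/11 → f/16.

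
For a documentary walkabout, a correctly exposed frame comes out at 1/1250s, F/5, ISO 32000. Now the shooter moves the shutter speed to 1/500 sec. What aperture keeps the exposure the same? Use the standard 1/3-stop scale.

Shutter speed: 1/1250 → 1/1000 → 1/800 → 1/640 → 1/500 — 1 1/3 stops longer (brighter).
Need 1 1/3 stops darker from the aperture: f/5 → f/5.6 → f/6.3 → f/7.1 → f/8.

f/8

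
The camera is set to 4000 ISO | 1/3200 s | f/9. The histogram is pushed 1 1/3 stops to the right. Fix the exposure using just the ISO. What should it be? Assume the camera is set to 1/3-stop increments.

Overexposed by 1 1/3 stops → need 1 1/3 stops darker.
ISO: 4000 → 3200 → 2500 → 2000 → 1600.

ISO 1600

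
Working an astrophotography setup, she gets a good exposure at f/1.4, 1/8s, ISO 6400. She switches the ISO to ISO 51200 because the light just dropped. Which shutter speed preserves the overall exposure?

1/60s

ISO: 6400 → 12800 → 25600 → 51200 — 3 stops higher (brighter).
Need 3 stops darker from the shutter speed: 1/8 → 1/15 → 1/30 → 1/60.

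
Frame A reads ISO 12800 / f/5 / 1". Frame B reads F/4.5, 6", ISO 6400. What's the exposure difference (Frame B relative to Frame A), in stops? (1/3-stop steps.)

Aperture: f/5 → f/4.5 — 1/3 stop larger aperture (brighter).
Shutter speed: 1 → 1.3 → 1.6 → 2 → 2.5 → 3.2 → 4 → 5 → 6 — 2 2/3 stops slower (brighter).
ISO: 12800 → 10000 → 8000 → 6400 — 1 stop lower (darker).
Net: +1/3 +2 2/3 −1 = +2 stops.

2 stops brighter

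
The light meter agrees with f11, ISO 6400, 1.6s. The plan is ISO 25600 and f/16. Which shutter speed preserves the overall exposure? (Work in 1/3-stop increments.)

0.8 s

ISO: 6400 → 8000 → 10000 → 12800 → 16000 → 20000 → 25600 — 2 stops raised (brighter).
Aperture: f/11 → f/13 → f/14 → f/16 — 1 stop stopped down (darker).
Net change so far: 1 stop brighter. Offset with the shutter speed: 1.6 → 1.3 → 1 → 0.8.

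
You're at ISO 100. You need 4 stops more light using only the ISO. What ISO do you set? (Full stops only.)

ISO 1600

ISO: 100 → 200 → 400 → 800 → 1600 — 4 stops higher (brighter).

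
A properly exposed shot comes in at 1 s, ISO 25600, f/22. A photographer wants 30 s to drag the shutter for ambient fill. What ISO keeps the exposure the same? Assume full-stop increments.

ISO 800

Shutter speed: 1 → 2 → 4 → 8 → 15 → 30 — 5 stops slower (brighter).
Need 5 stops darker from the ISO: 25600 → 12800 → 6400 → 3200 → 1600 → 800.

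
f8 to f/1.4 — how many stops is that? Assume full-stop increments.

f/8 → f/5.6 → f/4 → f/2.8 → f/2 → f/1.4 — count the steps: 5 stops.

5 stops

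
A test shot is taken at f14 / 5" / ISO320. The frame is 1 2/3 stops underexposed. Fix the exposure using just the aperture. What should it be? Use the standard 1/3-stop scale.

Underexposed by 1 2/3 stops → need 1 2/3 stops brighter.
Aperture: f/14 → f/13 → f/11 → f/10 → f/9 → f/8.

f/8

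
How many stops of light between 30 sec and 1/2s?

30 → 15 → 8 → 4 → 2 → 1 → 1/2 — count the steps: 6 stops.

6 stops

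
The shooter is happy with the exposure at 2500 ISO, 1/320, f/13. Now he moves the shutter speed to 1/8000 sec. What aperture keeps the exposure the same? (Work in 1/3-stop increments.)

Shutter speed: 1/320 → 1/400 → 1/500 → 1/640 → 1/800 → 1/1000 → 1/1250 → 1/1600 → 1/2000 → 1/2500 → 1/3200 → 1/4000 → 1/5000 → 1/6400 → 1/8000 — 4 2/3 stops shorter (darker).
Need 4 2/3 stops brighter from the aperture: f/13 → f/11 → f/10 → f/9 → f/8 → f/7.1 → f/6.3 → f/5.6 → f/5 → f/4.5 → f/4 → f/3.5 → f/3.2 → f/2.8 → f/2.5.

f/2.5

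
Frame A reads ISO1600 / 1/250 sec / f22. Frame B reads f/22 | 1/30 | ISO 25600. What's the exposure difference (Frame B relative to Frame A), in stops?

Aperture: unchanged.
Shutter speed: 1/250 → 1/125 → 1/60 → 1/30 — 3 stops longer (brighter).
ISO: 1600 → 3200 → 6400 → 12800 → 25600 — 4 stops higher (brighter).
Net: +3 +4 = +7 stops.

7 stops brighter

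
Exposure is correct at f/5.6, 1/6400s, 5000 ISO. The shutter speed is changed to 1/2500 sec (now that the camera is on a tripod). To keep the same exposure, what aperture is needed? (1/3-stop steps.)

Shutter speed: 1/6400 → 1/5000 → 1/4000 → 1/3200 → 1/2500 — 1 1/3 stops longer (brighter).
Need 1 1/3 stops darker from the aperture: f/5.6 → f/6.3 → f/7.1 → f/8 → f/9.

f/9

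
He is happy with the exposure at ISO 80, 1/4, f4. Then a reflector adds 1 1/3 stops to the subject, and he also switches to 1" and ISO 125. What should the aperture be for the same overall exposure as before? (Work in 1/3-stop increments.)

Scene light: 1 1/3 stops brighter.
Shutter speed: 1/4 → 0.3 → 0.4 → 0.5 → 0.6 → 0.8 → 1 — 2 stops slower (brighter).
ISO: 80 → 100 → 125 — 2/3 stop higher (brighter).
Net so far: 4 stops brighter. Aperture: f/4 → f/4.5 → f/5 → f/5.6 → f/6.3 → f/7.1 → f/8 → f/9 → f/10 → f/11 → f/13 → f/14 → f/16.

f/16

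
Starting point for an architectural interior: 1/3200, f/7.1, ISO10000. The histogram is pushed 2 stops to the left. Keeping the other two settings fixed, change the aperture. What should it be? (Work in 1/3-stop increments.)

f/3.5

Underexposed by 2 stops → need 2 stops brighter.
Aperture: f/7.1 → f/6.3 → f/5.6 → f/5 → f/4.5 → f/4 → f/3.5.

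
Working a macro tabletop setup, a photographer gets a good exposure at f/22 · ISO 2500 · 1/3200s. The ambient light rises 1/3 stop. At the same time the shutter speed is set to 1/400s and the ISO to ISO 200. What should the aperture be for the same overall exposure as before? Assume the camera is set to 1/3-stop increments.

Scene light: 1/3 stop brighter.
Shutter speed: 1/3200 → 1/2500 → 1/2000 → 1/1600 → 1/1250 → 1/1000 → 1/800 → 1/640 → 1/500 → 1/400 — 3 stops longer (brighter).
ISO: 2500 → 2000 → 1600 → 1250 → 1000 → 800 → 640 → 500 → 400 → 320 → 250 → 200 — 3 2/3 stops lower (darker).
Net so far: 1/3 stop darker. Aperture: f/22 → f/20.

f/20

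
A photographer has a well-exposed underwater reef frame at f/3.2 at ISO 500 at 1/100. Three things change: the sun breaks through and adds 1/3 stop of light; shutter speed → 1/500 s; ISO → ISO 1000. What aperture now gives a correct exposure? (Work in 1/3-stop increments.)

f/2.2

Scene light: 1/3 stop brighter.
Shutter speed: 1/100 → 1/125 → 1/160 → 1/200 → 1/250 → 1/320 → 1/400 → 1/500 — 2 1/3 stops shorter (darker).
ISO: 500 → 640 → 800 → 1000 — 1 stop higher (brighter).
Net so far: 1 stop darker. Aperture: f/3.2 → f/2.8 → f/2.5 → f/2.2.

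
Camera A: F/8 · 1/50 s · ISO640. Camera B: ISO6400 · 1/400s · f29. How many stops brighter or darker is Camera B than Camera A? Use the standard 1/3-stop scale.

3 1/3 stops darker

Aperture: f/8 → f/9 → f/10 → f/11 → f/13 → f/14 → f/16 → f/18 → f/20 → f/22 → f/25 → f/29 — 3 2/3 stops smaller aperture (darker).
Shutter speed: 1/50 → 1/60 → 1/80 → 1/100 → 1/125 → 1/160 → 1/200 → 1/250 → 1/320 → 1/400 — 3 stops faster (darker).
ISO: 640 → 800 → 1000 → 1250 → 1600 → 2000 → 2500 → 3200 → 4000 → 5000 → 6400 — 3 1/3 stops higher (brighter).
Net: −3 2/3 −3 +3 1/3 = −3 1/3 stops.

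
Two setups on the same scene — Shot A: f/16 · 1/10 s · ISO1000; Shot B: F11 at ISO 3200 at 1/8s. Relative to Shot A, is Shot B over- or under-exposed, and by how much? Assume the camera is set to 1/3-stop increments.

3 stops brighter

Aperture: f/16 → f/14 → f/13 → f/11 — 1 stop wider (brighter).
Shutter speed: 1/10 → 1/8 — 1/3 stop slower (brighter).
ISO: 1000 → 1250 → 1600 → 2000 → 2500 → 3200 — 1 2/3 stops raised (brighter).
Net: +1 +1/3 +1 2/3 = +3 stops.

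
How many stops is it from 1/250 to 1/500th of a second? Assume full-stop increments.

1 stop

1/250 → 1/500 — count the steps: 1 stop.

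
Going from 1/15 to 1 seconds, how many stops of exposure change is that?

1/15 → 1/8 → 1/4 → 1/2 → 1 — count the steps: 4 stops.

4 stops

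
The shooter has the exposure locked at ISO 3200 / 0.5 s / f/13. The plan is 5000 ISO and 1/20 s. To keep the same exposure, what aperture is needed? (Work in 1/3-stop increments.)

ISO: 3200 → 4000 → 5000 — 2/3 stop raised (brighter).
Shutter speed: 0.5 → 0.4 → 0.3 → 1/4 → 1/5 → 1/6 → 1/8 → 1/10 → 1/13 → 1/15 → 1/20 — 3 1/3 stops shorter (darker).
Net change so far: 2 2/3 stops darker. Offset with the aperture: f/13 → f/11 → f/10 → f/9 → f/8 → f/7.1 → f/6.3 → f/5.6 → f/5.

f/5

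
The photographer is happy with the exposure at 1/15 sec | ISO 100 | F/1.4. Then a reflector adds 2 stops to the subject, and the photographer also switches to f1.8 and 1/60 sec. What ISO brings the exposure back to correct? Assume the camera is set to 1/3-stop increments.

Scene light: 2 stops brighter.
Aperture: f/1.4 → f/1.6 → f/1.8 — 2/3 stop stopped down (darker).
Shutter speed: 1/15 → 1/20 → 1/25 → 1/30 → 1/40 → 1/50 → 1/60 — 2 stops shorter (darker).
Net so far: 2/3 stop darker. ISO: 100 → 125 → 160.

ISO 160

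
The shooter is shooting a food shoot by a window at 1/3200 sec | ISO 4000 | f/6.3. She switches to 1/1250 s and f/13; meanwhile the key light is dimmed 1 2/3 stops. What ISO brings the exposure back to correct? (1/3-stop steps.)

ISO 20000

Scene light: 1 2/3 stops darker.
Shutter speed: 1/3200 → 1/2500 → 1/2000 → 1/1600 → 1/1250 — 1 1/3 stops slower (brighter).
Aperture: f/6.3 → f/7.1 → f/8 → f/9 → f/10 → f/11 → f/13 — 2 stops stopped down (darker).
Net so far: 2 1/3 stops darker. ISO: 4000 → 5000 → 6400 → 8000 → 10000 → 12800 → 16000 → 20000.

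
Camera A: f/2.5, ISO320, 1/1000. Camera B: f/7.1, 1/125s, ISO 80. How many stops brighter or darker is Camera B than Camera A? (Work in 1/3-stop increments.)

2 stops darker

Aperture: f/2.5 → f/2.8 → f/3.2 → f/3.5 → f/4 → f/4.5 → f/5 → f/5.6 → f/6.3 → f/7.1 — 3 stops stopped down (darker).
Shutter speed: 1/1000 → 1/800 → 1/640 → 1/500 → 1/400 → 1/320 → 1/250 → 1/200 → 1/160 → 1/125 — 3 stops longer (brighter).
ISO: 320 → 250 → 200 → 160 → 125 → 100 → 80 — 2 stops dropped (darker).
Net: −3 +3 −2 = −2 stops.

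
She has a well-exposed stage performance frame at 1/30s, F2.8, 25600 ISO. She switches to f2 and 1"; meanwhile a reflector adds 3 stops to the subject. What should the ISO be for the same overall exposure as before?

Scene light: 3 stops brighter.
Aperture: f/2.8 → f/2 — 1 stop wider (brighter).
Shutter speed: 1/30 → 1/15 → 1/8 → 1/4 → 1/2 → 1 — 5 stops slower (brighter).
Net so far: 9 stops brighter. ISO: 25600 → 12800 → 6400 → 3200 → 1600 → 800 → 400 → 200 → 100 → 50.

ISO 50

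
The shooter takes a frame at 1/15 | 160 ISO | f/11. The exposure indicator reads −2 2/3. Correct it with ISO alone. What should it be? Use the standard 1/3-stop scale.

ISO 1000

Underexposed by 2 2/3 stops → need 2 2/3 stops brighter.
ISO: 160 → 200 → 250 → 320 → 400 → 500 → 640 → 800 → 1000.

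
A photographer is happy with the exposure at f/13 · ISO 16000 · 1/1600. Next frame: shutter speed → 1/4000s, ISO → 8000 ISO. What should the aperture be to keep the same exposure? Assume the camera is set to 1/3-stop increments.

f/5.6

Shutter speed: 1/1600 → 1/2000 → 1/2500 → 1/3200 → 1/4000 — 1 1/3 stops shorter (darker).
ISO: 16000 → 12800 → 10000 → 8000 — 1 stop dropped (darker).
Net change so far: 2 1/3 stops darker. Offset with the aperture: f/13 → f/11 → f/10 → f/9 → f/8 → f/7.1 → f/6.3 → f/5.6.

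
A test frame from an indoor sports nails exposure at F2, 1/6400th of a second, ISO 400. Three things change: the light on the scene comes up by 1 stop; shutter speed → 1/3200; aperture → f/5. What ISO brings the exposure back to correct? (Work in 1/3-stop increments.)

Scene light: 1 stop brighter.
Shutter speed: 1/6400 → 1/5000 → 1/4000 → 1/3200 — 1 stop longer (brighter).
Aperture: f/2 → f/2.2 → f/2.5 → f/2.8 → f/3.2 → f/3.5 → f/4 → f/4.5 → f/5 — 2 2/3 stops stopped down (darker).
Net so far: 2/3 stop darker. ISO: 400 → 500 → 640.

ISO 640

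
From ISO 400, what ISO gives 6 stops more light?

ISO: 400 → 800 → 1600 → 3200 → 6400 → 12800 → 25600 — 6 stops higher (brighter).

ISO 25600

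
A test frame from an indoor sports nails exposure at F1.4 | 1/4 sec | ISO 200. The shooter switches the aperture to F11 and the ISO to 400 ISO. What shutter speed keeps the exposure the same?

8 s

Aperture: f/1.4 → f/2 → f/2.8 → f/4 → f/5.6 → f/8 → f/11 — 6 stops stopped down (darker).
ISO: 200 → 400 — 1 stop raised (brighter).
Net change so far: 5 stops darker. Offset with the shutter speed: 1/4 → 1/2 → 1 → 2 → 4 → 8.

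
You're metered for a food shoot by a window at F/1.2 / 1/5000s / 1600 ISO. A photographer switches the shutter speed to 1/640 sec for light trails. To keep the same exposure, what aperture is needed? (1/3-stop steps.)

f/3.5

Shutter speed: 1/5000 → 1/4000 → 1/3200 → 1/2500 → 1/2000 → 1/1600 → 1/1250 → 1/1000 → 1/800 → 1/640 — 3 stops slower (brighter).
Need 3 stops darker from the aperture: f/1.2 → f/1.4 → f/1.6 → f/1.8 → f/2 → f/2.2 → f/2.5 → f/2.8 → f/3.2 → f/3.5.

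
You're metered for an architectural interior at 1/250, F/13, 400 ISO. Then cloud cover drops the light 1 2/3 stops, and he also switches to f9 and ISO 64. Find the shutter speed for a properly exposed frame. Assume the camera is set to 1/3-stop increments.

Scene light: 1 2/3 stops darker.
Aperture: f/13 → f/11 → f/10 → f/9 — 1 stop larger aperture (brighter).
ISO: 400 → 320 → 250 → 200 → 160 → 125 → 100 → 80 → 64 — 2 2/3 stops lower (darker).
Net so far: 3 1/3 stops darker. Shutter speed: 1/250 → 1/200 → 1/160 → 1/125 → 1/100 → 1/80 → 1/60 → 1/50 → 1/40 → 1/30 → 1/25.

1/25s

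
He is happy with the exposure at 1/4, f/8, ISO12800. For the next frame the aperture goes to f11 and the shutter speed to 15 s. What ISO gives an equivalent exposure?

ISO 400

Aperture: f/8 → f/11 — 1 stop smaller aperture (darker).
Shutter speed: 1/4 → 1/2 → 1 → 2 → 4 → 8 → 15 — 6 stops longer (brighter).
Net change so far: 5 stops brighter. Offset with the ISO: 12800 → 6400 → 3200 → 1600 → 800 → 400.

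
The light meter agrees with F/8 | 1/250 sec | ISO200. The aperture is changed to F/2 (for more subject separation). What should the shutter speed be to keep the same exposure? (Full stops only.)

1/4000s

Aperture: f/8 → f/5.6 → f/4 → f/2.8 → f/2 — 4 stops opened up (brighter).
Need 4 stops darker from the shutter speed: 1/250 → 1/500 → 1/1000 → 1/2000 → 1/4000.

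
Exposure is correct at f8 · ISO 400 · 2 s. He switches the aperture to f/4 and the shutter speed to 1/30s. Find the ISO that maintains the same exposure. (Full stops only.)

ISO 6400

Aperture: f/8 → f/5.6 → f/4 — 2 stops wider (brighter).
Shutter speed: 2 → 1 → 1/2 → 1/4 → 1/8 → 1/15 → 1/30 — 6 stops faster (darker).
Net change so far: 4 stops darker. Offset with the ISO: 400 → 800 → 1600 → 3200 → 6400.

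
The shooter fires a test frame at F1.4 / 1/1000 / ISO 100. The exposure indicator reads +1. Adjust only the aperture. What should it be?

Overexposed by 1 stop → need 1 stop darker.
Aperture: f/1.4 → f/2.

f/2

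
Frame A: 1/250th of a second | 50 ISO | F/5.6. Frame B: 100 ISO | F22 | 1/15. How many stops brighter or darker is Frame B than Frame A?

1 stop brighter

Aperture: f/5.6 → f/8 → f/11 → f/16 → f/22 — 4 stops smaller aperture (darker).
Shutter speed: 1/250 → 1/125 → 1/60 → 1/30 → 1/15 — 4 stops longer (brighter).
ISO: 50 → 100 — 1 stop higher (brighter).
Net: −4 +4 +1 = +1 stop.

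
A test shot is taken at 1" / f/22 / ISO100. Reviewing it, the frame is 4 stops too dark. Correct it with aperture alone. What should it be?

Underexposed by 4 stops → need 4 stops brighter.
Aperture: f/22 → f/16 → f/11 → f/8 → f/5.6.

f/5.6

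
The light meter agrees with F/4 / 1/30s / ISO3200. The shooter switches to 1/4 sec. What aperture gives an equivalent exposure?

f/11

Shutter speed: 1/30 → 1/15 → 1/8 → 1/4 — 3 stops longer (brighter).
Need 3 stops darker from the aperture: f/4 → f/5.6 → f/8 → f/11.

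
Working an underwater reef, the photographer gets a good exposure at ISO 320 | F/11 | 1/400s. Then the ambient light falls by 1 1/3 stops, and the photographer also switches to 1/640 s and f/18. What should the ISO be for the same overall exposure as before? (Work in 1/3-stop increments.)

ISO 3200

Scene light: 1 1/3 stops darker.
Shutter speed: 1/400 → 1/500 → 1/640 — 2/3 stop shorter (darker).
Aperture: f/11 → f/13 → f/14 → f/16 → f/18 — 1 1/3 stops smaller aperture (darker).
Net so far: 3 1/3 stops darker. ISO: 320 → 400 → 500 → 640 → 800 → 1000 → 1250 → 1600 → 2000 → 2500 → 3200.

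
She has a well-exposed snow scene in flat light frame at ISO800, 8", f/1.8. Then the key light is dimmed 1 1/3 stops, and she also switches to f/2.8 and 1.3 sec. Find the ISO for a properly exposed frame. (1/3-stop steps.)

Scene light: 1 1/3 stops darker.
Aperture: f/1.8 → f/2 → f/2.2 → f/2.5 → f/2.8 — 1 1/3 stops narrower (darker).
Shutter speed: 8 → 6 → 5 → 4 → 3.2 → 2.5 → 2 → 1.6 → 1.3 — 2 2/3 stops faster (darker).
Net so far: 5 1/3 stops darker. ISO: 800 → 1000 → 1250 → 1600 → 2000 → 2500 → 3200 → 4000 → 5000 → 6400 → 8000 → 10000 → 12800 → 16000 → 20000 → 25600 → 32000.

ISO 32000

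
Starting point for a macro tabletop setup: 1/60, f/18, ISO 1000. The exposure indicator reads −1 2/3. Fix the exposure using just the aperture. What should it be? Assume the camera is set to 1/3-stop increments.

f/10

Underexposed by 1 2/3 stops → need 1 2/3 stops brighter.
Aperture: f/18 → f/16 → f/14 → f/13 → f/11 → f/10.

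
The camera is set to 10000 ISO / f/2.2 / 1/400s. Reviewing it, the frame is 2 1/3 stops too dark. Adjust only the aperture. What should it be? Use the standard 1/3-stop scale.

Underexposed by 2 1/3 stops → need 2 1/3 stops brighter.
Aperture: f/2.2 → f/2 → f/1.8 → f/1.6 → f/1.4 → f/1.2 → f/1.1 → f/1.0.

f/1.0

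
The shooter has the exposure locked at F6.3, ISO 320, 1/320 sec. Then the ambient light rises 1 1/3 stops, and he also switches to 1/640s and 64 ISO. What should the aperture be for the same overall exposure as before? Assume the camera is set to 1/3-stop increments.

f/3.2

Scene light: 1 1/3 stops brighter.
Shutter speed: 1/320 → 1/400 → 1/500 → 1/640 — 1 stop shorter (darker).
ISO: 320 → 250 → 200 → 160 → 125 → 100 → 80 → 64 — 2 1/3 stops lower (darker).
Net so far: 2 stops darker. Aperture: f/6.3 → f/5.6 → f/5 → f/4.5 → f/4 → f/3.5 → f/3.2.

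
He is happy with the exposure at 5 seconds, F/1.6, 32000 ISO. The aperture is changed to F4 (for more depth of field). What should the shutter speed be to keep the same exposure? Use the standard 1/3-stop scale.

30 s

Aperture: f/1.6 → f/1.8 → f/2 → f/2.2 → f/2.5 → f/2.8 → f/3.2 → f/3.5 → f/4 — 2 2/3 stops stopped down (darker).
Need 2 2/3 stops brighter from the shutter speed: 5 → 6 → 8 → 10 → 13 → 15 → 20 → 25 → 30.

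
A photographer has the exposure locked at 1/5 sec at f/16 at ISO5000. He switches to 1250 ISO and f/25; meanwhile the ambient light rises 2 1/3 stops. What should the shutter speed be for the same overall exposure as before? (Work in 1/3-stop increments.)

Scene light: 2 1/3 stops brighter.
ISO: 5000 → 4000 → 3200 → 2500 → 2000 → 1600 → 1250 — 2 stops dropped (darker).
Aperture: f/16 → f/18 → f/20 → f/22 → f/25 — 1 1/3 stops smaller aperture (darker).
Net so far: 1 stop darker. Shutter speed: 1/5 → 1/4 → 0.3 → 0.4.

0.4 s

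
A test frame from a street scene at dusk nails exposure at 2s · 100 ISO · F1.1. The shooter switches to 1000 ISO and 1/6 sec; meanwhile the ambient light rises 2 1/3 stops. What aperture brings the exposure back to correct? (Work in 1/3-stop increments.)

Scene light: 2 1/3 stops brighter.
ISO: 100 → 125 → 160 → 200 → 250 → 320 → 400 → 500 → 640 → 800 → 1000 — 3 1/3 stops higher (brighter).
Shutter speed: 2 → 1.6 → 1.3 → 1 → 0.8 → 0.6 → 0.5 → 0.4 → 0.3 → 1/4 → 1/5 → 1/6 — 3 2/3 stops faster (darker).
Net so far: 2 stops brighter. Aperture: f/1.1 → f/1.2 → f/1.4 → f/1.6 → f/1.8 → f/2 → f/2.2.

f/2.2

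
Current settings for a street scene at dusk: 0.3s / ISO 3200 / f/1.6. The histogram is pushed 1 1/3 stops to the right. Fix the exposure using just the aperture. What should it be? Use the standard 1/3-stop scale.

Overexposed by 1 1/3 stops → need 1 1/3 stops darker.
Aperture: f/1.6 → f/1.8 → f/2 → f/2.2 → f/2.5.

f/2.5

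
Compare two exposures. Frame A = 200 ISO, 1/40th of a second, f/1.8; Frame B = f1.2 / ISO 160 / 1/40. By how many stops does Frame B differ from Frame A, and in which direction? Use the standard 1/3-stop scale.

Aperture: f/1.8 → f/1.6 → f/1.4 → f/1.2 — 1 stop larger aperture (brighter).
Shutter speed: unchanged.
ISO: 200 → 160 — 1/3 stop lower (darker).
Net: +1 −1/3 = +2/3 stops.

2/3 stop brighter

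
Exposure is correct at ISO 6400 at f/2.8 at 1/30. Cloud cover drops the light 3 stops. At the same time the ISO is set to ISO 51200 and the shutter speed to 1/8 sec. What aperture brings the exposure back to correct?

Scene light: 3 stops darker.
ISO: 6400 → 12800 → 25600 → 51200 — 3 stops raised (brighter).
Shutter speed: 1/30 → 1/15 → 1/8 — 2 stops longer (brighter).
Net so far: 2 stops brighter. Aperture: f/2.8 → f/4 → f/5.6.

f/5.6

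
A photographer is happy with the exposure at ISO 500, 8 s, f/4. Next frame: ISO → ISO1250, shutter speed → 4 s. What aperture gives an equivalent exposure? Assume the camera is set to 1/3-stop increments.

ISO: 500 → 640 → 800 → 1000 → 1250 — 1 1/3 stops raised (brighter).
Shutter speed: 8 → 6 → 5 → 4 — 1 stop shorter (darker).
Net change so far: 1/3 stop brighter. Offset with the aperture: f/4 → f/4.5.

f/4.5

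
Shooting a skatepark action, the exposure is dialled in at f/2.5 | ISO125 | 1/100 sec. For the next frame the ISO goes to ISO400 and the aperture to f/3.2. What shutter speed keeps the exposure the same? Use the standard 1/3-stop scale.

ISO: 125 → 160 → 200 → 250 → 320 → 400 — 1 2/3 stops raised (brighter).
Aperture: f/2.5 → f/2.8 → f/3.2 — 2/3 stop smaller aperture (darker).
Net change so far: 1 stop brighter. Offset with the shutter speed: 1/100 → 1/125 → 1/160 → 1/200.

1/200s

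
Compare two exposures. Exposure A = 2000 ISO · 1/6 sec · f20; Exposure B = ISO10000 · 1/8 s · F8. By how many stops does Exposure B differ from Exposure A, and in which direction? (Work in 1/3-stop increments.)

4 2/3 stops brighter

Aperture: f/20 → f/18 → f/16 → f/14 → f/13 → f/11 → f/10 → f/9 → f/8 — 2 2/3 stops wider (brighter).
Shutter speed: 1/6 → 1/8 — 1/3 stop shorter (darker).
ISO: 2000 → 2500 → 3200 → 4000 → 5000 → 6400 → 8000 → 10000 — 2 1/3 stops raised (brighter).
Net: +2 2/3 −1/3 +2 1/3 = +4 2/3 stops.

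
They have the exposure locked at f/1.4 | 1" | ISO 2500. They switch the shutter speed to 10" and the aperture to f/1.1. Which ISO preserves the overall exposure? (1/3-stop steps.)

Shutter speed: 1 → 1.3 → 1.6 → 2 → 2.5 → 3.2 → 4 → 5 → 6 → 8 → 10 — 3 1/3 stops longer (brighter).
Aperture: f/1.4 → f/1.2 → f/1.1 — 2/3 stop larger aperture (brighter).
Net change so far: 4 stops brighter. Offset with the ISO: 2500 → 2000 → 1600 → 1250 → 1000 → 800 → 640 → 500 → 400 → 320 → 250 → 200 → 160.

ISO 160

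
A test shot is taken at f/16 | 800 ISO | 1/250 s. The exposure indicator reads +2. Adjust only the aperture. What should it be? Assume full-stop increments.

f/32

Overexposed by 2 stops → need 2 stops darker.
Aperture: f/16 → f/22 → f/32.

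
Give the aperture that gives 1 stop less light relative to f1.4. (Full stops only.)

f/2

Aperture: f/1.4 → f/2 — 1 stop stopped down (darker).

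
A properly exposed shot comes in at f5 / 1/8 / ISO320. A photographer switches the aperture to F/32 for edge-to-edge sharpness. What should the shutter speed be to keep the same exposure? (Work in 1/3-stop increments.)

Aperture: f/5 → f/5.6 → f/6.3 → f/7.1 → f/8 → f/9 → f/10 → f/11 → f/13 → f/14 → f/16 → f/18 → f/20 → f/22 → f/25 → f/29 → f/32 — 5 1/3 stops stopped down (darker).
Need 5 1/3 stops brighter from the shutter speed: 1/8 → 1/6 → 1/5 → 1/4 → 0.3 → 0.4 → 0.5 → 0.6 → 0.8 → 1 → 1.3 → 1.6 → 2 → 2.5 → 3.2 → 4 → 5.

5 s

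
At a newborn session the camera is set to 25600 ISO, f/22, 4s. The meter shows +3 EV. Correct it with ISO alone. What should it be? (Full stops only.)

ISO 3200

Overexposed by 3 stops → need 3 stops darker.
ISO: 25600 → 12800 → 6400 → 3200.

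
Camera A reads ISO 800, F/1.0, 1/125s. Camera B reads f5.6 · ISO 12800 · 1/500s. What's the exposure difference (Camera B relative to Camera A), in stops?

Aperture: f/1.0 → f/1.4 → f/2 → f/2.8 → f/4 → f/5.6 — 5 stops stopped down (darker).
Shutter speed: 1/125 → 1/250 → 1/500 — 2 stops shorter (darker).
ISO: 800 → 1600 → 3200 → 6400 → 12800 — 4 stops raised (brighter).
Net: −5 −2 +4 = −3 stops.

3 stops darker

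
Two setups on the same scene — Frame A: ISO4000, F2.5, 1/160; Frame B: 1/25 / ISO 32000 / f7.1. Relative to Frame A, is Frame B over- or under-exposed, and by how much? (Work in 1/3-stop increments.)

Aperture: f/2.5 → f/2.8 → f/3.2 → f/3.5 → f/4 → f/4.5 → f/5 → f/5.6 → f/6.3 → f/7.1 — 3 stops narrower (darker).
Shutter speed: 1/160 → 1/125 → 1/100 → 1/80 → 1/60 → 1/50 → 1/40 → 1/30 → 1/25 — 2 2/3 stops longer (brighter).
ISO: 4000 → 5000 → 6400 → 8000 → 10000 → 12800 → 16000 → 20000 → 25600 → 32000 — 3 stops higher (brighter).
Net: −3 +2 2/3 +3 = +2 2/3 stops.

2 2/3 stops brighter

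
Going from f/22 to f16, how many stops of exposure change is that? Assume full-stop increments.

f/22 → f/16 — count the steps: 1 stop.

1 stop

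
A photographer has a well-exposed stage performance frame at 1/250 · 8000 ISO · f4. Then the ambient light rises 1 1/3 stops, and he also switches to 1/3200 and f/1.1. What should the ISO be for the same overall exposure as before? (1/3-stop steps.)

Scene light: 1 1/3 stops brighter.
Shutter speed: 1/250 → 1/320 → 1/400 → 1/500 → 1/640 → 1/800 → 1/1000 → 1/1250 → 1/1600 → 1/2000 → 1/2500 → 1/3200 — 3 2/3 stops faster (darker).
Aperture: f/4 → f/3.5 → f/3.2 → f/2.8 → f/2.5 → f/2.2 → f/2 → f/1.8 → f/1.6 → f/1.4 → f/1.2 → f/1.1 — 3 2/3 stops opened up (brighter).
Net so far: 1 1/3 stops brighter. ISO: 8000 → 6400 → 5000 → 4000 → 3200.

ISO 3200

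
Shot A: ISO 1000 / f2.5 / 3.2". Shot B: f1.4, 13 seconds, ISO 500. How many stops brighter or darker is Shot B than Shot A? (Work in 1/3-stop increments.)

2 2/3 stops brighter

Aperture: f/2.5 → f/2.2 → f/2 → f/1.8 → f/1.6 → f/1.4 — 1 2/3 stops opened up (brighter).
Shutter speed: 3.2 → 4 → 5 → 6 → 8 → 10 → 13 — 2 stops slower (brighter).
ISO: 1000 → 800 → 640 → 500 — 1 stop lower (darker).
Net: +1 2/3 +2 −1 = +2 2/3 stops.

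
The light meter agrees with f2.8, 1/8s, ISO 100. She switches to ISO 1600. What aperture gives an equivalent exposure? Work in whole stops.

ISO: 100 → 200 → 400 → 800 → 1600 — 4 stops raised (brighter).
Need 4 stops darker from the aperture: f/2.8 → f/4 → f/5.6 → f/8 → f/11.

f/11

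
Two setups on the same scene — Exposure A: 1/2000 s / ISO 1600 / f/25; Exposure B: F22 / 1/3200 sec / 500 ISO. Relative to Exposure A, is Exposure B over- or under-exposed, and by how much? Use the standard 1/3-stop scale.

Aperture: f/25 → f/22 — 1/3 stop opened up (brighter).
Shutter speed: 1/2000 → 1/2500 → 1/3200 — 2/3 stop shorter (darker).
ISO: 1600 → 1250 → 1000 → 800 → 640 → 500 — 1 2/3 stops lower (darker).
Net: +1/3 −2/3 −1 2/3 = −2 stops.

2 stops darker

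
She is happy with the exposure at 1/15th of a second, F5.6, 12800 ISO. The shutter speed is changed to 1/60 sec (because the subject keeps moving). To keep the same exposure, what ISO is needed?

Shutter speed: 1/15 → 1/30 → 1/60 — 2 stops shorter (darker).
Need 2 stops brighter from the ISO: 12800 → 25600 → 51200.

ISO 51200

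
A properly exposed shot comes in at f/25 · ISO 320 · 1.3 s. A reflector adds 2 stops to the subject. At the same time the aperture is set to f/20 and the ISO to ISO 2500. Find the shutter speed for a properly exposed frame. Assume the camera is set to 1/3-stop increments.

Scene light: 2 stops brighter.
Aperture: f/25 → f/22 → f/20 — 2/3 stop wider (brighter).
ISO: 320 → 400 → 500 → 640 → 800 → 1000 → 1250 → 1600 → 2000 → 2500 — 3 stops raised (brighter).
Net so far: 5 2/3 stops brighter. Shutter speed: 1.3 → 1 → 0.8 → 0.6 → 0.5 → 0.4 → 0.3 → 1/4 → 1/5 → 1/6 → 1/8 → 1/10 → 1/13 → 1/15 → 1/20 → 1/25 → 1/30 → 1/40.

1/40s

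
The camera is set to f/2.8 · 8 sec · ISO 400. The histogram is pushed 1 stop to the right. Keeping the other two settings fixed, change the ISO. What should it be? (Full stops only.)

Overexposed by 1 stop → need 1 stop darker.
ISO: 400 → 200.

ISO 200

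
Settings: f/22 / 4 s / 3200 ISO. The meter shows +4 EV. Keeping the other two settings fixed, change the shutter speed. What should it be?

1/4s

Overexposed by 4 stops → need 4 stops darker.
Shutter speed: 4 → 2 → 1 → 1/2 → 1/4.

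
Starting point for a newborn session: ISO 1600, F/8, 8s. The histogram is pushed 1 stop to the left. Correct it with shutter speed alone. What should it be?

15 s

Underexposed by 1 stop → need 1 stop brighter.
Shutter speed: 8 → 15.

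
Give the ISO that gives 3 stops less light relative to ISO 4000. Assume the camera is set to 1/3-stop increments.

ISO: 4000 → 3200 → 2500 → 2000 → 1600 → 1250 → 1000 → 800 → 640 → 500 — 3 stops dropped (darker).

ISO 500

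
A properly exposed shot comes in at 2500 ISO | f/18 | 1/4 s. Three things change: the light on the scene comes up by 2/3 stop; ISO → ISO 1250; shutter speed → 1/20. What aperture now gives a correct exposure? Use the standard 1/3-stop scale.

f/7.1

Scene light: 2/3 stop brighter.
ISO: 2500 → 2000 → 1600 → 1250 — 1 stop lower (darker).
Shutter speed: 1/4 → 1/5 → 1/6 → 1/8 → 1/10 → 1/13 → 1/15 → 1/20 — 2 1/3 stops shorter (darker).
Net so far: 2 2/3 stops darker. Aperture: f/18 → f/16 → f/14 → f/13 → f/11 → f/10 → f/9 → f/8 → f/7.1.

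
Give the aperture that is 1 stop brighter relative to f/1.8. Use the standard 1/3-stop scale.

f/1.2

Aperture: f/1.8 → f/1.6 → f/1.4 → f/1.2 — 1 stop larger aperture (brighter).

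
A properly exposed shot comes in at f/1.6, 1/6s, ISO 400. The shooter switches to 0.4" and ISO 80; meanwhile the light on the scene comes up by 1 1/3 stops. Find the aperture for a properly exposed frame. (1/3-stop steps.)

Scene light: 1 1/3 stops brighter.
Shutter speed: 1/6 → 1/5 → 1/4 → 0.3 → 0.4 — 1 1/3 stops slower (brighter).
ISO: 400 → 320 → 250 → 200 → 160 → 125 → 100 → 80 — 2 1/3 stops dropped (darker).
Net so far: 1/3 stop brighter. Aperture: f/1.6 → f/1.8.

f/1.8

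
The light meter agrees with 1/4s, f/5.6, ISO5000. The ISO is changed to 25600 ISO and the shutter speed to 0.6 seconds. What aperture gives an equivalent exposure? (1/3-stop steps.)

f/20

ISO: 5000 → 6400 → 8000 → 10000 → 12800 → 16000 → 20000 → 25600 — 2 1/3 stops raised (brighter).
Shutter speed: 1/4 → 0.3 → 0.4 → 0.5 → 0.6 — 1 1/3 stops slower (brighter).
Net change so far: 3 2/3 stops brighter. Offset with the aperture: f/5.6 → f/6.3 → f/7.1 → f/8 → f/9 → f/10 → f/11 → f/13 → f/14 → f/16 → f/18 → f/20.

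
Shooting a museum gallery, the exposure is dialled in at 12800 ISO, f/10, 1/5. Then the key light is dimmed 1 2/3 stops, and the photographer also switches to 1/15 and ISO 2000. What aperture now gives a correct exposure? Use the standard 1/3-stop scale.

f/1.2

Scene light: 1 2/3 stops darker.
Shutter speed: 1/5 → 1/6 → 1/8 → 1/10 → 1/13 → 1/15 — 1 2/3 stops faster (darker).
ISO: 12800 → 10000 → 8000 → 6400 → 5000 → 4000 → 3200 → 2500 → 2000 — 2 2/3 stops lower (darker).
Net so far: 6 stops darker. Aperture: f/10 → f/9 → f/8 → f/7.1 → f/6.3 → f/5.6 → f/5 → f/4.5 → f/4 → f/3.5 → f/3.2 → f/2.8 → f/2.5 → f/2.2 → f/2 → f/1.8 → f/1.6 → f/1.4 → f/1.2.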